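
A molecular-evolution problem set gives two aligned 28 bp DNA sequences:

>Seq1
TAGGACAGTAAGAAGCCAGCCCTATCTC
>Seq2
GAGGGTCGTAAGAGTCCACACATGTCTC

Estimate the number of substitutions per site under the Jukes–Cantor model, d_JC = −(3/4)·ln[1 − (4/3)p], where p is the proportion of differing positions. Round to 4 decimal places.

0.4850

The sequences differ at positions 1 (T/G), 5 (A/G), 6 (C/T), 7 (A/C), 14 (A/G), 15 (G/T), 19 (G/C), 20 (C/A), 22 (C/A), 24 (A/G).
p = 10/28 = 0.357143.
d = −0.75 · ln(1 − (4/3)·0.357143) = −0.75 · ln(0.523809) = −0.75 · (-0.646628) = 0.4850.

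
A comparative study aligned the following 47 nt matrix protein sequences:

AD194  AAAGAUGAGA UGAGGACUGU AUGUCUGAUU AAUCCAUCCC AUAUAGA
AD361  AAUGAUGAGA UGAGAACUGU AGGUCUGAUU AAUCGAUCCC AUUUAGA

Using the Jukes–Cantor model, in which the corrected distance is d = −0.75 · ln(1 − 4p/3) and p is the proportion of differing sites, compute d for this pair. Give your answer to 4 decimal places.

0.1147

Mismatches occur at site 3 (A↔U), site 15 (G↔A), site 22 (U↔G), site 35 (C↔G), site 43 (A↔U).
p = 5/47 = 0.106383.
d = −0.75 · ln(1 − (4/3)·0.106383) = −0.75 · ln(0.858156) = −0.75 · (-0.152969) = 0.1147.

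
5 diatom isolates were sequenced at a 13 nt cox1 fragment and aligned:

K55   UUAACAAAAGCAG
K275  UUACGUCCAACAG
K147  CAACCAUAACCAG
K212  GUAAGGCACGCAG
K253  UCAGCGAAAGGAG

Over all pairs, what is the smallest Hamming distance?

4

Pairwise Hamming distances:
  K55 vs K275: 6
  K55 vs K147: 5
  K55 vs K212: 5
  K55 vs K253: 4
  K275 vs K147: 7
  K275 vs K212: 6
  K275 vs K253: 8
  K147 vs K212: 8
  K147 vs K253: 7
  K212 vs K253: 7
The smallest is 4, between K55 and K253.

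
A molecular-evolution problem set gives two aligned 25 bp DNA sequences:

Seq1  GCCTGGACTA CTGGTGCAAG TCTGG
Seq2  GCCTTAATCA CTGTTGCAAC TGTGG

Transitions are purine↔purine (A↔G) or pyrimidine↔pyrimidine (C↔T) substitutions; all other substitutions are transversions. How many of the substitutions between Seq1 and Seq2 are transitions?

3

Mismatches occur at site 5 (G↔T, transversion), site 6 (G↔A, transition), site 8 (C↔T, transition), site 9 (T↔C, transition), site 14 (G↔T, transversion), site 20 (G↔C, transversion), site 22 (C↔G, transversion).
Of the 7 differences, 3 transitions and 4 transversions, so the answer is 3.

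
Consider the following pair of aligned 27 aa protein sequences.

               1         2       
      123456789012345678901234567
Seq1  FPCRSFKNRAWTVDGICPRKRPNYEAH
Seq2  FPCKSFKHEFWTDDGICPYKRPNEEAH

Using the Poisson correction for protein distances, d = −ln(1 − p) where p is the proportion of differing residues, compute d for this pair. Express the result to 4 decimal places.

Differing sites — 4:R/K; 8:N/H; 9:R/E; 10:A/F; 13:V/D; 19:R/Y; 24:Y/E.
p = 7/27 = 0.259259.
d = −ln(1 − 0.259259) = −ln(0.740741) = 0.3001.

0.3001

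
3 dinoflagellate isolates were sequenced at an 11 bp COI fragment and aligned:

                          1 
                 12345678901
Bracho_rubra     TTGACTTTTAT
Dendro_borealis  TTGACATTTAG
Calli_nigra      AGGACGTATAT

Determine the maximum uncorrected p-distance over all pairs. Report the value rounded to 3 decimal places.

0.455

Pairwise Hamming distances:
  Bracho_rubra vs Dendro_borealis: 2
  Bracho_rubra vs Calli_nigra: 4
  Dendro_borealis vs Calli_nigra: 5
The largest is 5 mismatches, between Dendro_borealis and Calli_nigra; p = 5/11 = 0.455.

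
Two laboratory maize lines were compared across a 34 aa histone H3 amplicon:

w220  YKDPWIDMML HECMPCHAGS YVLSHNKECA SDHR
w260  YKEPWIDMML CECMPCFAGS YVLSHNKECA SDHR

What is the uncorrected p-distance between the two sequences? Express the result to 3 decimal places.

0.088

Mismatches occur at site 3 (D↔E), site 11 (H↔C), site 17 (H↔F).
There are 3 differences over 34 sites, so p = 3/34 = 0.088.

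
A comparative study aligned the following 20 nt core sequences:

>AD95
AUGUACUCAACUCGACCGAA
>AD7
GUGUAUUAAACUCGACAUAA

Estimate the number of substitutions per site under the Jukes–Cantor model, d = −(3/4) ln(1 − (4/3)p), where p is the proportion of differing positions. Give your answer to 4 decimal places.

0.3041

Differing sites — 1:A/G; 6:C/U; 8:C/A; 17:C/A; 18:G/U.
p = 5/20 = 0.250000.
d = −0.75 · ln(1 − (4/3)·0.250000) = −0.75 · ln(0.666667) = −0.75 · (-0.405465) = 0.3041.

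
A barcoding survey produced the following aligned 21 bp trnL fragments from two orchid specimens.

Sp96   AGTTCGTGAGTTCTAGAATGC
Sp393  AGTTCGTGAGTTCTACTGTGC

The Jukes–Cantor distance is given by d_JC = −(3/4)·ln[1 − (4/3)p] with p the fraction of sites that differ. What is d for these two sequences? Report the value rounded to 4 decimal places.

0.1585

Mismatches occur at site 16 (G↔C), site 17 (A↔T), site 18 (A↔G).
p = 3/21 = 0.142857.
d = −0.75 · ln(1 − (4/3)·0.142857) = −0.75 · ln(0.809524) = −0.75 · (-0.211309) = 0.1585.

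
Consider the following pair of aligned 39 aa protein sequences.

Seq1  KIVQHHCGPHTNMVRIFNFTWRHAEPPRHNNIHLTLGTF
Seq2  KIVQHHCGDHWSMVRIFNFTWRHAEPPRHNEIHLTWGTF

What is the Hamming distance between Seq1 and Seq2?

Mismatches occur at site 9 (P/D), site 11 (T/W), site 12 (N/S), site 31 (N/E), site 36 (L/W).
That gives 5 mismatches out of 39 aligned sites, so the Hamming distance is 5.

5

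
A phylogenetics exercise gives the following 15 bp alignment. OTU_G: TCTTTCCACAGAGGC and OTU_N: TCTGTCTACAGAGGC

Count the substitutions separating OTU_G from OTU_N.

2

Differing sites — 4:T/G; 7:C/T.
That gives 2 mismatches out of 15 aligned sites, so the Hamming distance is 2.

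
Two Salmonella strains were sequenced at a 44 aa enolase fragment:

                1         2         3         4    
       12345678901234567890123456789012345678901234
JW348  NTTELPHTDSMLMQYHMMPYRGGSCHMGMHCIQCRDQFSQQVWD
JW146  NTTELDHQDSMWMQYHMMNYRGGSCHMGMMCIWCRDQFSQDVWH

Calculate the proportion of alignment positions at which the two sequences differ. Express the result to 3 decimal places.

Mismatches occur at site 6 (P/D), site 8 (T/Q), site 12 (L/W), site 19 (P/N), site 30 (H/M), site 33 (Q/W), site 41 (Q/D), site 44 (D/H).
There are 8 differences over 44 sites, so p = 8/44 = 0.182.

0.182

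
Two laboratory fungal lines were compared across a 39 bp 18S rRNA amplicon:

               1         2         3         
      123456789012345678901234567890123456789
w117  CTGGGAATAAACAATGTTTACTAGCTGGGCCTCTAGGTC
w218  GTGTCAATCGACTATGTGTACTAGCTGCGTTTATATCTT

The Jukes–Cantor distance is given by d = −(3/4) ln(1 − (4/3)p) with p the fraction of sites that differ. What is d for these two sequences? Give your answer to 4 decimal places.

0.4885

The sequences differ at positions 1 (C/G), 4 (G/T), 5 (G/C), 9 (A/C), 10 (A/G), 13 (A/T), 18 (T/G), 28 (G/C), 30 (C/T), 31 (C/T), 33 (C/A), 36 (G/T), 37 (G/C), 39 (C/T).
p = 14/39 = 0.358974.
d = −0.75 · ln(1 − (4/3)·0.358974) = −0.75 · ln(0.521368) = −0.75 · (-0.651299) = 0.4885.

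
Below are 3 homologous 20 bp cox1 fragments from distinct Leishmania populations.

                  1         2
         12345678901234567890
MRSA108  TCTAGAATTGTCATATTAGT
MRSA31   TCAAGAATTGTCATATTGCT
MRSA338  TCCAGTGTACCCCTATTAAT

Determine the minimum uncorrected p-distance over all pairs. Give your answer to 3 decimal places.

Pairwise Hamming distances:
  MRSA108 vs MRSA31: 3
  MRSA108 vs MRSA338: 8
  MRSA31 vs MRSA338: 9
The smallest is 3 mismatches, between MRSA108 and MRSA31; p = 3/20 = 0.150.

0.150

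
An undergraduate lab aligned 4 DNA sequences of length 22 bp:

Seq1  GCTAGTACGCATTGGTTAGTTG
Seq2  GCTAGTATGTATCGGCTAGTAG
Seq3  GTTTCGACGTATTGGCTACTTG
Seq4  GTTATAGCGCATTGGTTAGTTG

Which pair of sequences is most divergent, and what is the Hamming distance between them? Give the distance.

Pairwise Hamming distances:
  Seq1 vs Seq2: 5
  Seq1 vs Seq3: 7
  Seq1 vs Seq4: 4
  Seq2 vs Seq3: 8
  Seq2 vs Seq4: 9
  Seq3 vs Seq4: 7
The largest is 9, between Seq2 and Seq4.

9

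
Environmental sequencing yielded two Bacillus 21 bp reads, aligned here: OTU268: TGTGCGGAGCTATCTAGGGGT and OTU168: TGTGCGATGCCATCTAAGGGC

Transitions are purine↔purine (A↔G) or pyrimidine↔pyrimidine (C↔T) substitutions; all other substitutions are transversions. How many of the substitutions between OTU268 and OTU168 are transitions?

4

Differing sites — 7:G/A (Ti); 8:A/T (Tv); 11:T/C (Ti); 17:G/A (Ti); 21:T/C (Ti).
Of the 5 differences, 4 transitions and 1 transversion, so the answer is 4.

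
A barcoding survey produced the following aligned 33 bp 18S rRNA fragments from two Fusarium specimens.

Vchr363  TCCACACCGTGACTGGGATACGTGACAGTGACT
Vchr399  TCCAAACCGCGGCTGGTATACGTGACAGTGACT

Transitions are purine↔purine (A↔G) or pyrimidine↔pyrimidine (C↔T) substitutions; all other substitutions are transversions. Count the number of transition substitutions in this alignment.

Differing sites — 5:C/A (Tv); 10:T/C (Ti); 12:A/G (Ti); 17:G/T (Tv).
Of the 4 differences, 2 transitions and 2 transversions, so the answer is 2.

2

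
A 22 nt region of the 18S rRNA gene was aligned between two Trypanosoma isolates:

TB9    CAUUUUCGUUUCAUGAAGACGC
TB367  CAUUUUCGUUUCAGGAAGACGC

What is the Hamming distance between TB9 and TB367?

A single mismatch occurs at site 14 (U/G).
That gives 1 mismatch out of 22 aligned sites, so the Hamming distance is 1.

1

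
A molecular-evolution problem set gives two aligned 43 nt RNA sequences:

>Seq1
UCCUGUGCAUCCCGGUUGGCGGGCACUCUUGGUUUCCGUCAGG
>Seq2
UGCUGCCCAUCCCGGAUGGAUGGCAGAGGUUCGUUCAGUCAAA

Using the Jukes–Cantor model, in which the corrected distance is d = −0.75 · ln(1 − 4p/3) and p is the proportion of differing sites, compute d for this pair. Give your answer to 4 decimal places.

The sequences differ at positions 2 (C/G), 6 (U/C), 7 (G/C), 16 (U/A), 20 (C/A), 21 (G/U), 26 (C/G), 27 (U/A), 28 (C/G), 29 (U/G), 31 (G/U), 32 (G/C), 33 (U/G), 37 (C/A), 42 (G/A), 43 (G/A).
p = 16/43 = 0.372093.
d = −0.75 · ln(1 − (4/3)·0.372093) = −0.75 · ln(0.503876) = −0.75 · (-0.685425) = 0.5141.

0.5141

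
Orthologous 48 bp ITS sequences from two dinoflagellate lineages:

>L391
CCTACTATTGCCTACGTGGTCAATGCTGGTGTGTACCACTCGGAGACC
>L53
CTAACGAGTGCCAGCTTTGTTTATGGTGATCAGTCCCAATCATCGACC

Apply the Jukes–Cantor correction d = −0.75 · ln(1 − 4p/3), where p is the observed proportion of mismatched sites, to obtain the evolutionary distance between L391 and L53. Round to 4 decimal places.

0.5627

Differing sites — 2:C/T; 3:T/A; 6:T/G; 8:T/G; 13:T/A; 14:A/G; 16:G/T; 18:G/T; 21:C/T; 22:A/T; 26:C/G; 29:G/A; 31:G/C; 32:T/A; 35:A/C; 39:C/A; 42:G/A; 43:G/T; 44:A/C.
p = 19/48 = 0.395833.
d = −0.75 · ln(1 − (4/3)·0.395833) = −0.75 · ln(0.472223) = −0.75 · (-0.750304) = 0.5627.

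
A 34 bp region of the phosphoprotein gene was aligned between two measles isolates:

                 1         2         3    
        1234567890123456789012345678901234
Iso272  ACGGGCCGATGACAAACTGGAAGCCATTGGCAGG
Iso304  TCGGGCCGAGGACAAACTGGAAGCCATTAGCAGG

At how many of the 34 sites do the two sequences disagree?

3

The sequences differ at positions 1 (A/T), 10 (T/G), 29 (G/A).
That gives 3 mismatches out of 34 aligned sites, so the Hamming distance is 3.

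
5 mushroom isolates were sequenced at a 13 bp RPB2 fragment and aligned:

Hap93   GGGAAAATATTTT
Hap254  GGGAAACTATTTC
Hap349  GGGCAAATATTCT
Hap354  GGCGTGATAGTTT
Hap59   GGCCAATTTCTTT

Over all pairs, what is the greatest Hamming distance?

Pairwise Hamming distances:
  Hap93 vs Hap254: 2
  Hap93 vs Hap349: 2
  Hap93 vs Hap354: 5
  Hap93 vs Hap59: 5
  Hap254 vs Hap349: 4
  Hap254 vs Hap354: 7
  Hap254 vs Hap59: 6
  Hap349 vs Hap354: 6
  Hap349 vs Hap59: 5
  Hap354 vs Hap59: 6
The largest is 7, between Hap254 and Hap354.

7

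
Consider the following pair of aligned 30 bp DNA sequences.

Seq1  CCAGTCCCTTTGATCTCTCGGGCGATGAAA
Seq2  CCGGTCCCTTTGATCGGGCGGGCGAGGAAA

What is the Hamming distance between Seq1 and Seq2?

The sequences differ at positions 3 (A/G), 16 (T/G), 17 (C/G), 18 (T/G), 26 (T/G).
That gives 5 mismatches out of 30 aligned sites, so the Hamming distance is 5.

5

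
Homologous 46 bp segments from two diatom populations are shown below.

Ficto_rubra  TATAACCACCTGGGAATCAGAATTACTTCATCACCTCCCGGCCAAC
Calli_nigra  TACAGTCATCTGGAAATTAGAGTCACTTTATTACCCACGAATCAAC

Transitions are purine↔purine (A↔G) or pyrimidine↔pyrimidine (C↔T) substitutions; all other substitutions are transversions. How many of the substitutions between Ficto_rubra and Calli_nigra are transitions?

The sequences differ at positions 3 (T/C, transition), 5 (A/G, transition), 6 (C/T, transition), 9 (C/T, transition), 14 (G/A, transition), 18 (C/T, transition), 22 (A/G, transition), 24 (T/C, transition), 29 (C/T, transition), 32 (C/T, transition), 36 (T/C, transition), 37 (C/A, transversion), 39 (C/G, transversion), 40 (G/A, transition), 41 (G/A, transition), 42 (C/T, transition).
Of the 16 differences, 14 transitions and 2 transversions, so the answer is 14.

14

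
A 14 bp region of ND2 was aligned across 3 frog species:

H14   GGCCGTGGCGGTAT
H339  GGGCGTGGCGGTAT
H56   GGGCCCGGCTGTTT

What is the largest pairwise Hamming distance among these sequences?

Pairwise Hamming distances:
  H14 vs H339: 1
  H14 vs H56: 5
  H339 vs H56: 4
The largest is 5, between H14 and H56.

5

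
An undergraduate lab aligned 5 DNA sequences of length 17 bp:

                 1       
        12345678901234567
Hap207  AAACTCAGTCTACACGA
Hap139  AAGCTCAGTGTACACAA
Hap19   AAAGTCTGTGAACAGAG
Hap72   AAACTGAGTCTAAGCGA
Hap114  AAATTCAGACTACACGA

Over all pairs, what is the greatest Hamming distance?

Pairwise Hamming distances:
  Hap207 vs Hap139: 3
  Hap207 vs Hap19: 7
  Hap207 vs Hap72: 3
  Hap207 vs Hap114: 2
  Hap139 vs Hap19: 6
  Hap139 vs Hap72: 6
  Hap139 vs Hap114: 5
  Hap19 vs Hap72: 10
  Hap19 vs Hap114: 8
  Hap72 vs Hap114: 5
The largest is 10, between Hap19 and Hap72.

10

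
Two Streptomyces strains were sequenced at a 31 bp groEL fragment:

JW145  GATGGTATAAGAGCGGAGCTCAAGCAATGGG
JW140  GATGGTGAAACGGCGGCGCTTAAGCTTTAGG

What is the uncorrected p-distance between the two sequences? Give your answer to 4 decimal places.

0.2903

The sequences differ at positions 7 (A/G), 8 (T/A), 11 (G/C), 12 (A/G), 17 (A/C), 21 (C/T), 26 (A/T), 27 (A/T), 29 (G/A).
There are 9 differences over 31 sites, so p = 9/31 = 0.2903.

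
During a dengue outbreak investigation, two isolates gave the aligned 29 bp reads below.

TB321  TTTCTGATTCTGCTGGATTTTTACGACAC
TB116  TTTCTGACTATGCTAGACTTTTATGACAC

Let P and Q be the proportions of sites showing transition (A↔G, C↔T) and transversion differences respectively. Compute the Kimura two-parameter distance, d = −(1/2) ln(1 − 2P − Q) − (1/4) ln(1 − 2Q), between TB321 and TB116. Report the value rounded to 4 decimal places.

0.2036

Differing sites — 8:T/C (Ti); 10:C/A (Tv); 15:G/A (Ti); 18:T/C (Ti); 24:C/T (Ti).
Of the 5 differences, 4 transitions and 1 transversion over 29 sites: P = 4/29 = 0.137931, Q = 1/29 = 0.034483.
d = −0.5·ln(0.689655) − 0.25·ln(0.931034) = −0.5·(-0.371564) − 0.25·(-0.071459) = 0.2036.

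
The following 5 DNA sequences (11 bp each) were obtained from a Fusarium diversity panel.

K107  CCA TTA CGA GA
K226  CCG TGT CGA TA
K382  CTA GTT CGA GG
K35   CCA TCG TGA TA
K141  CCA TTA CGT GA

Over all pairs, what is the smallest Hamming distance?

1

Pairwise Hamming distances:
  K107 vs K226: 4
  K107 vs K382: 4
  K107 vs K35: 4
  K107 vs K141: 1
  K226 vs K382: 6
  K226 vs K35: 4
  K226 vs K141: 5
  K382 vs K35: 7
  K382 vs K141: 5
  K35 vs K141: 5
The smallest is 1, between K107 and K141.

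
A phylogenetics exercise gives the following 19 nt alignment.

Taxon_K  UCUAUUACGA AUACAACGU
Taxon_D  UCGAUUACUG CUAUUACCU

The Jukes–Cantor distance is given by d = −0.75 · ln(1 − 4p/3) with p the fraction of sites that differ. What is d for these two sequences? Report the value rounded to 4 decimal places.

0.5068

The sequences differ at positions 3 (U/G), 9 (G/U), 10 (A/G), 11 (A/C), 14 (C/U), 15 (A/U), 18 (G/C).
p = 7/19 = 0.368421.
d = −0.75 · ln(1 − (4/3)·0.368421) = −0.75 · ln(0.508772) = −0.75 · (-0.675755) = 0.5068.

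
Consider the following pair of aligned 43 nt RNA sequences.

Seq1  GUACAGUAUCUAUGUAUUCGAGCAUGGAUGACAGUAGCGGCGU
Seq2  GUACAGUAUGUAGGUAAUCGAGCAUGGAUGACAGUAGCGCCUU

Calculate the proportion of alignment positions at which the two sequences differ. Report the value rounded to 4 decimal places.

Mismatches occur at site 10 (C/G), site 13 (U/G), site 17 (U/A), site 40 (G/C), site 42 (G/U).
There are 5 differences over 43 sites, so p = 5/43 = 0.1163.

0.1163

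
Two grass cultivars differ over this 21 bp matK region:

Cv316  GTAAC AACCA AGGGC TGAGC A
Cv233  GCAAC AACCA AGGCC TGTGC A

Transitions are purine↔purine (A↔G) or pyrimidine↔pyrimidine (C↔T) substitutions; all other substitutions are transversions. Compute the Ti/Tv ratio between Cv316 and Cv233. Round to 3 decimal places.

The sequences differ at positions 2 (T/C, transition), 14 (G/C, transversion), 18 (A/T, transversion).
Of the 3 differences, 1 transition and 2 transversions, so Ti/Tv = 1/2 = 0.500.

0.500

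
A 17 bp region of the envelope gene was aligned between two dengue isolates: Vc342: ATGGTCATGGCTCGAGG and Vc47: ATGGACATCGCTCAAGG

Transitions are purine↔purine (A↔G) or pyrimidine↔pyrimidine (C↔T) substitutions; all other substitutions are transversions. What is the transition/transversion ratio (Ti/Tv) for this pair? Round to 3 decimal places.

Differing sites — 5:T/A (Tv); 9:G/C (Tv); 14:G/A (Ti).
Of the 3 differences, 1 transition and 2 transversions, so Ti/Tv = 1/2 = 0.500.

0.500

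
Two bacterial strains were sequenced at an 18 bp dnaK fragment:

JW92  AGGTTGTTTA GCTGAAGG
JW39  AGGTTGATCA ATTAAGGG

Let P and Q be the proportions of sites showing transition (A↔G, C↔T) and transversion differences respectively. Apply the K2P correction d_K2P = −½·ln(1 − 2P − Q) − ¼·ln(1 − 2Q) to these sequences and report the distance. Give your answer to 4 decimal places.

Mismatches occur at site 7 (T/A, transversion), site 9 (T/C, transition), site 11 (G/A, transition), site 12 (C/T, transition), site 14 (G/A, transition), site 16 (A/G, transition).
Of the 6 differences, 5 transitions and 1 transversion over 18 sites: P = 5/18 = 0.277778, Q = 1/18 = 0.055556.
d = −0.5·ln(0.388888) − 0.25·ln(0.888888) = −0.5·(-0.944464) − 0.25·(-0.117784) = 0.5017.

0.5017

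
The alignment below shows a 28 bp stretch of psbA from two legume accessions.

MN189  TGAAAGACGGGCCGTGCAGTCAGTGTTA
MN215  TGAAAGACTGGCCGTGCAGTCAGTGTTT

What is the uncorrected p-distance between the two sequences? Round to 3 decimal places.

0.071

The sequences differ at positions 9 (G/T), 28 (A/T).
There are 2 differences over 28 sites, so p = 2/28 = 0.071.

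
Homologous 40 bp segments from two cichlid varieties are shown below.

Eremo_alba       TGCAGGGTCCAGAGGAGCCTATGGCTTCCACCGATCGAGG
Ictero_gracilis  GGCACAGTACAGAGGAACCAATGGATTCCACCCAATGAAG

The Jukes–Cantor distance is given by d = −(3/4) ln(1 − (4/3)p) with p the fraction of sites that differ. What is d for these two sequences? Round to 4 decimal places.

Differing sites — 1:T/G; 5:G/C; 6:G/A; 9:C/A; 17:G/A; 20:T/A; 25:C/A; 33:G/C; 35:T/A; 36:C/T; 39:G/A.
p = 11/40 = 0.275000.
d = −0.75 · ln(1 − (4/3)·0.275000) = −0.75 · ln(0.633333) = −0.75 · (-0.456759) = 0.3426.

0.3426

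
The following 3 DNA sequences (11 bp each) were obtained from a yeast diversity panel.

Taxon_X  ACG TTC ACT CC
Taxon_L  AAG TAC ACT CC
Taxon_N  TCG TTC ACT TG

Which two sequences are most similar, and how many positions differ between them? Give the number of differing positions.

2

Pairwise Hamming distances:
  Taxon_X vs Taxon_L: 2
  Taxon_X vs Taxon_N: 3
  Taxon_L vs Taxon_N: 5
The smallest is 2, between Taxon_X and Taxon_L.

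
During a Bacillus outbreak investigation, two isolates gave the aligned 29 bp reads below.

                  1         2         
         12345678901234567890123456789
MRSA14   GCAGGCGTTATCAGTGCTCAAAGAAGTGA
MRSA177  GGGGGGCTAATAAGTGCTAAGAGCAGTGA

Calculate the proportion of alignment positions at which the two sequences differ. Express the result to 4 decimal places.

0.3103

Mismatches occur at site 2 (C→G), site 3 (A→G), site 6 (C→G), site 7 (G→C), site 9 (T→A), site 12 (C→A), site 19 (C→A), site 21 (A→G), site 24 (A→C).
There are 9 differences over 29 sites, so p = 9/29 = 0.3103.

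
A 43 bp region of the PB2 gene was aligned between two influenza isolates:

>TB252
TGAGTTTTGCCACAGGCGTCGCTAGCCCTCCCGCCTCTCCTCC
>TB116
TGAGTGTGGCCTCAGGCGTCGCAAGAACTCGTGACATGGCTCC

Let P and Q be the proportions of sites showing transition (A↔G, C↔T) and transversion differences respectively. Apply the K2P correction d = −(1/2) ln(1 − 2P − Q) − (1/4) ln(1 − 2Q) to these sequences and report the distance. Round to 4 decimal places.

Differing sites — 6:T/G (Tv); 8:T/G (Tv); 12:A/T (Tv); 23:T/A (Tv); 26:C/A (Tv); 27:C/A (Tv); 31:C/G (Tv); 32:C/T (Ti); 34:C/A (Tv); 36:T/A (Tv); 37:C/T (Ti); 38:T/G (Tv); 39:C/G (Tv).
Of the 13 differences, 2 transitions and 11 transversions over 43 sites: P = 2/43 = 0.046512, Q = 11/43 = 0.255814.
d = −0.5·ln(0.651162) − 0.25·ln(0.488372) = −0.5·(-0.428997) − 0.25·(-0.716678) = 0.3937.

0.3937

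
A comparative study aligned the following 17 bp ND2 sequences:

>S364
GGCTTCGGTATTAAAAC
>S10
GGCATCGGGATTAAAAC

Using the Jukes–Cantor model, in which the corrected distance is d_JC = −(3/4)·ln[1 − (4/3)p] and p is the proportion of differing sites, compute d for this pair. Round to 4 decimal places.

Differing sites — 4:T/A; 9:T/G.
p = 2/17 = 0.117647.
d = −0.75 · ln(1 − (4/3)·0.117647) = −0.75 · ln(0.843137) = −0.75 · (-0.170626) = 0.1280.

0.1280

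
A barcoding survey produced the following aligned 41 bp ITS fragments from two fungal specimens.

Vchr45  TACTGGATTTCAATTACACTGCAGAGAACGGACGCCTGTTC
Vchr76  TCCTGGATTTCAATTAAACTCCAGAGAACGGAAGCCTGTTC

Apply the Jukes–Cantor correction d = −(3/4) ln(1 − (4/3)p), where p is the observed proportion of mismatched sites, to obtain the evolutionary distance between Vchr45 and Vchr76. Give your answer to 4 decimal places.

The sequences differ at positions 2 (A/C), 17 (C/A), 21 (G/C), 33 (C/A).
p = 4/41 = 0.097561.
d = −0.75 · ln(1 − (4/3)·0.097561) = −0.75 · ln(0.869919) = −0.75 · (-0.139355) = 0.1045.

0.1045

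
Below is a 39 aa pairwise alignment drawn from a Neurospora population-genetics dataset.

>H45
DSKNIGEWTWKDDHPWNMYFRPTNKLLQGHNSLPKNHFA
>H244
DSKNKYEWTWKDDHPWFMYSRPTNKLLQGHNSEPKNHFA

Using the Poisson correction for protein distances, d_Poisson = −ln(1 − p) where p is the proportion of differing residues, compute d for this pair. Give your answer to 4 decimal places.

0.1372

The sequences differ at positions 5 (I/K), 6 (G/Y), 17 (N/F), 20 (F/S), 33 (L/E).
p = 5/39 = 0.128205.
d = −ln(1 − 0.128205) = −ln(0.871795) = 0.1372.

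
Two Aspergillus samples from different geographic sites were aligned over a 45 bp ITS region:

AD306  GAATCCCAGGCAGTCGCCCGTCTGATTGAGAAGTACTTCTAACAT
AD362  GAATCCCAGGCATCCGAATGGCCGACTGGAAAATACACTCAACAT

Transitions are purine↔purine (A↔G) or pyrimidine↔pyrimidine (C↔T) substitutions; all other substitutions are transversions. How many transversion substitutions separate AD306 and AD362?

5

Mismatches occur at site 13 (G/T, transversion), site 14 (T/C, transition), site 17 (C/A, transversion), site 18 (C/A, transversion), site 19 (C/T, transition), site 21 (T/G, transversion), site 23 (T/C, transition), site 26 (T/C, transition), site 29 (A/G, transition), site 30 (G/A, transition), site 33 (G/A, transition), site 37 (T/A, transversion), site 38 (T/C, transition), site 39 (C/T, transition), site 40 (T/C, transition).
Of the 15 differences, 10 transitions and 5 transversions, so the answer is 5.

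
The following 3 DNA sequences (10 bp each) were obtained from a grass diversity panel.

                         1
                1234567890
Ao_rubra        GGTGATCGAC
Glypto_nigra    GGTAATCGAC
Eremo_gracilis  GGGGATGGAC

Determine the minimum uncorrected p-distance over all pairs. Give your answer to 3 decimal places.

0.100

Pairwise Hamming distances:
  Ao_rubra vs Glypto_nigra: 1
  Ao_rubra vs Eremo_gracilis: 2
  Glypto_nigra vs Eremo_gracilis: 3
The smallest is 1 mismatch, between Ao_rubra and Glypto_nigra; p = 1/10 = 0.100.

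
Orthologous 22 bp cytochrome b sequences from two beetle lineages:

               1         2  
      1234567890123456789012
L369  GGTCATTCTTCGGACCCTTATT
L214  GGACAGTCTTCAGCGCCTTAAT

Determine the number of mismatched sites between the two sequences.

6

Differing sites — 3:T/A; 6:T/G; 12:G/A; 14:A/C; 15:C/G; 21:T/A.
That gives 6 mismatches out of 22 aligned sites, so the Hamming distance is 6.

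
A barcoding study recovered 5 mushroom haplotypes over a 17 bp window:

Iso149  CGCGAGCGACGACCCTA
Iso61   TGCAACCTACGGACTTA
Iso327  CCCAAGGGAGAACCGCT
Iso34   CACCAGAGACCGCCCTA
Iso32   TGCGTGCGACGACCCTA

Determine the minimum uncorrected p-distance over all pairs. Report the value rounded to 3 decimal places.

Pairwise Hamming distances:
  Iso149 vs Iso61: 7
  Iso149 vs Iso327: 8
  Iso149 vs Iso34: 5
  Iso149 vs Iso32: 2
  Iso61 vs Iso327: 12
  Iso61 vs Iso34: 9
  Iso61 vs Iso32: 7
  Iso327 vs Iso34: 9
  Iso327 vs Iso32: 10
  Iso34 vs Iso32: 7
The smallest is 2 mismatches, between Iso149 and Iso32; p = 2/17 = 0.118.

0.118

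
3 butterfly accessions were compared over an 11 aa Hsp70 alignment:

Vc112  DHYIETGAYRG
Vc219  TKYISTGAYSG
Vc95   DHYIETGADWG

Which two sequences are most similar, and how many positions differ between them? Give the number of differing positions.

2

Pairwise Hamming distances:
  Vc112 vs Vc219: 4
  Vc112 vs Vc95: 2
  Vc219 vs Vc95: 5
The smallest is 2, between Vc112 and Vc95.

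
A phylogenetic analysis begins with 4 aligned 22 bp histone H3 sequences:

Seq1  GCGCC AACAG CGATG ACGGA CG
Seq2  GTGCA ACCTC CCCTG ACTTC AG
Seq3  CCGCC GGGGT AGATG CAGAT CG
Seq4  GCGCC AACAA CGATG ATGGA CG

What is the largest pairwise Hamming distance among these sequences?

17

Pairwise Hamming distances:
  Seq1 vs Seq2: 11
  Seq1 vs Seq3: 11
  Seq1 vs Seq4: 2
  Seq2 vs Seq3: 17
  Seq2 vs Seq4: 12
  Seq3 vs Seq4: 11
The largest is 17, between Seq2 and Seq3.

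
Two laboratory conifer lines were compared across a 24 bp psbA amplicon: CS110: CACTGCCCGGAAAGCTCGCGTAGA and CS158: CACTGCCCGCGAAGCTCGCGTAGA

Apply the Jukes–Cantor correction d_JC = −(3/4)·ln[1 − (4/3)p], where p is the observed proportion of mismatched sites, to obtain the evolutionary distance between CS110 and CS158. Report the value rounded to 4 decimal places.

Differing sites — 10:G/C; 11:A/G.
p = 2/24 = 0.083333.
d = −0.75 · ln(1 − (4/3)·0.083333) = −0.75 · ln(0.888889) = −0.75 · (-0.117783) = 0.0883.

0.0883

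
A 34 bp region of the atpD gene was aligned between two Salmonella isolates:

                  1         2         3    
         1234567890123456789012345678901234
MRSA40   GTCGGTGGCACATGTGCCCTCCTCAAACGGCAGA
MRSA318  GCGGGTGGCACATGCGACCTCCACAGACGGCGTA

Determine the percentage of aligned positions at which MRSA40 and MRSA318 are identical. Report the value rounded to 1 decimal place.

The sequences differ at positions 2 (T/C), 3 (C/G), 15 (T/C), 17 (C/A), 23 (T/A), 26 (A/G), 32 (A/G), 33 (G/T).
26 of the 34 sites match, so the percent identity is 26/34 × 100 = 76.5%.

76.5%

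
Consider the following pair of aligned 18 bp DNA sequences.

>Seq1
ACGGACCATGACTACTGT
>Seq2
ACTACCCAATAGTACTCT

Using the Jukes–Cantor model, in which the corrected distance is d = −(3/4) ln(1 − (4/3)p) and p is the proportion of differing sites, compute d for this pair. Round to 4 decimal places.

0.5482

Differing sites — 3:G/T; 4:G/A; 5:A/C; 9:T/A; 10:G/T; 12:C/G; 17:G/C.
p = 7/18 = 0.388889.
d = −0.75 · ln(1 − (4/3)·0.388889) = −0.75 · ln(0.481481) = −0.75 · (-0.730889) = 0.5482.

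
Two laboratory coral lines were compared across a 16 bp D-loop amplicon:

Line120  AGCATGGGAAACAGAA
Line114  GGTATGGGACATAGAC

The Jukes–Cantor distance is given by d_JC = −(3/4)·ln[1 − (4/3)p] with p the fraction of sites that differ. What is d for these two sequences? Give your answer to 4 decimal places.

0.4042

Differing sites — 1:A/G; 3:C/T; 10:A/C; 12:C/T; 16:A/C.
p = 5/16 = 0.312500.
d = −0.75 · ln(1 − (4/3)·0.312500) = −0.75 · ln(0.583333) = −0.75 · (-0.538997) = 0.4042.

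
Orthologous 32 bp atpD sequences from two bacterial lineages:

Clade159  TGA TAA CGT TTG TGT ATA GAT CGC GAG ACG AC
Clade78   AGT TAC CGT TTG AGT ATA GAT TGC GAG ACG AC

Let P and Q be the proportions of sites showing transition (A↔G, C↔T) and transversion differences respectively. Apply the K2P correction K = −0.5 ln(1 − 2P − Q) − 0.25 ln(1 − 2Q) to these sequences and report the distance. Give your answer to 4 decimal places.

Mismatches occur at site 1 (T→A, transversion), site 3 (A→T, transversion), site 6 (A→C, transversion), site 13 (T→A, transversion), site 22 (C→T, transition).
Of the 5 differences, 1 transition and 4 transversions over 32 sites: P = 1/32 = 0.031250, Q = 4/32 = 0.125000.
d = −0.5·ln(0.812500) − 0.25·ln(0.750000) = −0.5·(-0.207639) − 0.25·(-0.287682) = 0.1757.

0.1757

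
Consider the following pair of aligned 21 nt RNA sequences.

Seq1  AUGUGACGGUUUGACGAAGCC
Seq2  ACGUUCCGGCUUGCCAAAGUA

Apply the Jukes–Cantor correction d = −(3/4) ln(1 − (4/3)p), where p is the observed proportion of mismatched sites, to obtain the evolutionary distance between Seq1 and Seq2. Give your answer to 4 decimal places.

0.5319

Mismatches occur at site 2 (U→C), site 5 (G→U), site 6 (A→C), site 10 (U→C), site 14 (A→C), site 16 (G→A), site 20 (C→U), site 21 (C→A).
p = 8/21 = 0.380952.
d = −0.75 · ln(1 − (4/3)·0.380952) = −0.75 · ln(0.492064) = −0.75 · (-0.709146) = 0.5319.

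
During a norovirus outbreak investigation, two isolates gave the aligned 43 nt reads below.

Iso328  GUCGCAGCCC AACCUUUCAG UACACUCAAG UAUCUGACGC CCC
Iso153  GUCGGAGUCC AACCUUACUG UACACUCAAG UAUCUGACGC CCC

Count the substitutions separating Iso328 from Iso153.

4

Differing sites — 5:C/G; 8:C/U; 17:U/A; 19:A/U.
That gives 4 mismatches out of 43 aligned sites, so the Hamming distance is 4.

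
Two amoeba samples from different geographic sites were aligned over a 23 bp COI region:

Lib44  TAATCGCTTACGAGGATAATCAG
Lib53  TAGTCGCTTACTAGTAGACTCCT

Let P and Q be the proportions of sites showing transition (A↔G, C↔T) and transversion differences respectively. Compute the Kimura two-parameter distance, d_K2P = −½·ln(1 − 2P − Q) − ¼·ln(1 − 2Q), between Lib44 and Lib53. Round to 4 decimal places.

0.3981

Differing sites — 3:A/G (Ti); 12:G/T (Tv); 15:G/T (Tv); 17:T/G (Tv); 19:A/C (Tv); 22:A/C (Tv); 23:G/T (Tv).
Of the 7 differences, 1 transition and 6 transversions over 23 sites: P = 1/23 = 0.043478, Q = 6/23 = 0.260870.
d = −0.5·ln(0.652174) − 0.25·ln(0.478260) = −0.5·(-0.427444) − 0.25·(-0.737601) = 0.3981.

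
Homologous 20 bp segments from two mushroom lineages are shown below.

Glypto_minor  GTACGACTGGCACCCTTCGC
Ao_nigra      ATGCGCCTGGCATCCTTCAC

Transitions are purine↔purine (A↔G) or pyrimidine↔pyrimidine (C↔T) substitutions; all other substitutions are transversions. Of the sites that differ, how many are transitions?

Mismatches occur at site 1 (G→A, transition), site 3 (A→G, transition), site 6 (A→C, transversion), site 13 (C→T, transition), site 19 (G→A, transition).
Of the 5 differences, 4 transitions and 1 transversion, so the answer is 4.

4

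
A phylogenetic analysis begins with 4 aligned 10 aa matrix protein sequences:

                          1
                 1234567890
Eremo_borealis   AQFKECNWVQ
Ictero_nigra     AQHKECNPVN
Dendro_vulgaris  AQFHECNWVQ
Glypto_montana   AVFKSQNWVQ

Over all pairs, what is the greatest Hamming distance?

6

Pairwise Hamming distances:
  Eremo_borealis vs Ictero_nigra: 3
  Eremo_borealis vs Dendro_vulgaris: 1
  Eremo_borealis vs Glypto_montana: 3
  Ictero_nigra vs Dendro_vulgaris: 4
  Ictero_nigra vs Glypto_montana: 6
  Dendro_vulgaris vs Glypto_montana: 4
The largest is 6, between Ictero_nigra and Glypto_montana.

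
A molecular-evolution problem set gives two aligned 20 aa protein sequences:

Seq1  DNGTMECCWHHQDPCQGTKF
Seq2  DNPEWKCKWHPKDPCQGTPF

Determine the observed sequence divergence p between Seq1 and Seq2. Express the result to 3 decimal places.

0.400

Differing sites — 3:G/P; 4:T/E; 5:M/W; 6:E/K; 8:C/K; 11:H/P; 12:Q/K; 19:K/P.
There are 8 differences over 20 sites, so p = 8/20 = 0.400.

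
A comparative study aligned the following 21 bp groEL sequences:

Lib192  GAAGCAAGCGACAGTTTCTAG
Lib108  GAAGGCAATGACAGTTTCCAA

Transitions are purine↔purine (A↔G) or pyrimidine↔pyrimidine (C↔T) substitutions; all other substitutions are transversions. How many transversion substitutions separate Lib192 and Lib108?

Mismatches occur at site 5 (C→G, transversion), site 6 (A→C, transversion), site 8 (G→A, transition), site 9 (C→T, transition), site 19 (T→C, transition), site 21 (G→A, transition).
Of the 6 differences, 4 transitions and 2 transversions, so the answer is 2.

2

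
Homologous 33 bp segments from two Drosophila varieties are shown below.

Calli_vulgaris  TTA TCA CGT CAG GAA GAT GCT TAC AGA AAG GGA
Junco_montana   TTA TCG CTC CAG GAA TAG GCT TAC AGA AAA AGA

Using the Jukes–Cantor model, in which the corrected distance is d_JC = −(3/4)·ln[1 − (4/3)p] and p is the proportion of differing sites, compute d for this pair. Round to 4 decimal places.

0.2493

The sequences differ at positions 6 (A/G), 8 (G/T), 9 (T/C), 16 (G/T), 18 (T/G), 30 (G/A), 31 (G/A).
p = 7/33 = 0.212121.
d = −0.75 · ln(1 − (4/3)·0.212121) = −0.75 · ln(0.717172) = −0.75 · (-0.332440) = 0.2493.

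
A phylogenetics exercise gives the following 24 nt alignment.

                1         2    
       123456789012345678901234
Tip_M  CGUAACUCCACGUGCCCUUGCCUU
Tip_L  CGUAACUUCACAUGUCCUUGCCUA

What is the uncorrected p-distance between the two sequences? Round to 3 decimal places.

0.167

Differing sites — 8:C/U; 12:G/A; 15:C/U; 24:U/A.
There are 4 differences over 24 sites, so p = 4/24 = 0.167.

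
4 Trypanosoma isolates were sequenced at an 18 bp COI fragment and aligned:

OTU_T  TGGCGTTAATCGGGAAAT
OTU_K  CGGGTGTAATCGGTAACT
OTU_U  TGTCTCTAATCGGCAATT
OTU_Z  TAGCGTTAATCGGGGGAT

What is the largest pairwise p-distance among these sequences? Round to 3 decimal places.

0.500

Pairwise Hamming distances:
  OTU_T vs OTU_K: 6
  OTU_T vs OTU_U: 5
  OTU_T vs OTU_Z: 3
  OTU_K vs OTU_U: 6
  OTU_K vs OTU_Z: 9
  OTU_U vs OTU_Z: 8
The largest is 9 mismatches, between OTU_K and OTU_Z; p = 9/18 = 0.500.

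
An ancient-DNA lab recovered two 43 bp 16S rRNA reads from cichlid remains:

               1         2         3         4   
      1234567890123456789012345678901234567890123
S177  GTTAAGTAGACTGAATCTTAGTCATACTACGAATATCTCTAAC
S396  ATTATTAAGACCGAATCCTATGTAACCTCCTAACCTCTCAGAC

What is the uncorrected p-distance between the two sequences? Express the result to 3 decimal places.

0.395

Mismatches occur at site 1 (G→A), site 5 (A→T), site 6 (G→T), site 7 (T→A), site 12 (T→C), site 18 (T→C), site 21 (G→T), site 22 (T→G), site 23 (C→T), site 25 (T→A), site 26 (A→C), site 29 (A→C), site 31 (G→T), site 34 (T→C), site 35 (A→C), site 40 (T→A), site 41 (A→G).
There are 17 differences over 43 sites, so p = 17/43 = 0.395.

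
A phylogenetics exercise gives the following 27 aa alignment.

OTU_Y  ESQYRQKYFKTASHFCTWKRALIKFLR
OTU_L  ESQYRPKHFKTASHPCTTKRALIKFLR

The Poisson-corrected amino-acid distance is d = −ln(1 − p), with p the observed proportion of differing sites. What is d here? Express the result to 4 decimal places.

0.1603

Differing sites — 6:Q/P; 8:Y/H; 15:F/P; 18:W/T.
p = 4/27 = 0.148148.
d = −ln(1 − 0.148148) = −ln(0.851852) = 0.1603.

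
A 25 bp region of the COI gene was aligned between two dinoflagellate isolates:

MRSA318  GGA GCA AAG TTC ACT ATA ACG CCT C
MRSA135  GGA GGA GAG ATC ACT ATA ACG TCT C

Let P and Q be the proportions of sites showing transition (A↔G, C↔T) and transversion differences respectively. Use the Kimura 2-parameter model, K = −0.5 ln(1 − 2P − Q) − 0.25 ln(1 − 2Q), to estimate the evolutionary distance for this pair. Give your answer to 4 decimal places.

Mismatches occur at site 5 (C→G, transversion), site 7 (A→G, transition), site 10 (T→A, transversion), site 22 (C→T, transition).
Of the 4 differences, 2 transitions and 2 transversions over 25 sites: P = 2/25 = 0.080000, Q = 2/25 = 0.080000.
d = −0.5·ln(0.760000) − 0.25·ln(0.840000) = −0.5·(-0.274437) − 0.25·(-0.174353) = 0.1808.

0.1808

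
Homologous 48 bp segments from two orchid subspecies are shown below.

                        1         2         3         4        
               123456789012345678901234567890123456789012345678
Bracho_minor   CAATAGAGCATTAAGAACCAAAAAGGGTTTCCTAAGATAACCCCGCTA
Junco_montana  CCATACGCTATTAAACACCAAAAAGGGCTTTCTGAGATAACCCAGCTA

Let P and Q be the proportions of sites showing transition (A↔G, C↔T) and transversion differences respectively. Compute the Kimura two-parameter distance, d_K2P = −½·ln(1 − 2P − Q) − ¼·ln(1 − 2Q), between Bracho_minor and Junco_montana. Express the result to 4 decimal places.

0.2770

The sequences differ at positions 2 (A/C, transversion), 6 (G/C, transversion), 7 (A/G, transition), 8 (G/C, transversion), 9 (C/T, transition), 15 (G/A, transition), 16 (A/C, transversion), 28 (T/C, transition), 31 (C/T, transition), 34 (A/G, transition), 44 (C/A, transversion).
Of the 11 differences, 6 transitions and 5 transversions over 48 sites: P = 6/48 = 0.125000, Q = 5/48 = 0.104167.
d = −0.5·ln(0.645833) − 0.25·ln(0.791666) = −0.5·(-0.437214) − 0.25·(-0.233616) = 0.2770.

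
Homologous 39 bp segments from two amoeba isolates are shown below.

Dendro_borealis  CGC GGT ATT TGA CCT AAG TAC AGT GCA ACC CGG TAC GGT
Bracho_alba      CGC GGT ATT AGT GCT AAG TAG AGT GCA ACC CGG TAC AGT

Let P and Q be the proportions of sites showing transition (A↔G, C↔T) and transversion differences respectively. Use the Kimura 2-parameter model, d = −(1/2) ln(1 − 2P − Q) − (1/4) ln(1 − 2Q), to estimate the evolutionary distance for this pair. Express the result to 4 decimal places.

The sequences differ at positions 10 (T/A, transversion), 12 (A/T, transversion), 13 (C/G, transversion), 21 (C/G, transversion), 37 (G/A, transition).
Of the 5 differences, 1 transition and 4 transversions over 39 sites: P = 1/39 = 0.025641, Q = 4/39 = 0.102564.
d = −0.5·ln(0.846154) − 0.25·ln(0.794872) = −0.5·(-0.167054) − 0.25·(-0.229574) = 0.1409.

0.1409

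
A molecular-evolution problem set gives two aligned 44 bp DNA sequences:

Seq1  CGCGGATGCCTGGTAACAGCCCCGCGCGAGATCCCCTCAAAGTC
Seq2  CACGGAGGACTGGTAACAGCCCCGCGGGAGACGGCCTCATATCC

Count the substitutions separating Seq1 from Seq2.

The sequences differ at positions 2 (G/A), 7 (T/G), 9 (C/A), 27 (C/G), 32 (T/C), 33 (C/G), 34 (C/G), 40 (A/T), 42 (G/T), 43 (T/C).
That gives 10 mismatches out of 44 aligned sites, so the Hamming distance is 10.

10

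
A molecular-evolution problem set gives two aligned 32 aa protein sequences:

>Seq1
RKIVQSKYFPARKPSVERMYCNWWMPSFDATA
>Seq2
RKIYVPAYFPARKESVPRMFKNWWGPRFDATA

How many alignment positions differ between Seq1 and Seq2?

Mismatches occur at site 4 (V↔Y), site 5 (Q↔V), site 6 (S↔P), site 7 (K↔A), site 14 (P↔E), site 17 (E↔P), site 20 (Y↔F), site 21 (C↔K), site 25 (M↔G), site 27 (S↔R).
That gives 10 mismatches out of 32 aligned sites, so the Hamming distance is 10.

10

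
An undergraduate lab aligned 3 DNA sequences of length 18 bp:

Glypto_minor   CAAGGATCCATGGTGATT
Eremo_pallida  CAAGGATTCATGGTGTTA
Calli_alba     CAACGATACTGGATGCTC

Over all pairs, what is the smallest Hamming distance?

Pairwise Hamming distances:
  Glypto_minor vs Eremo_pallida: 3
  Glypto_minor vs Calli_alba: 7
  Eremo_pallida vs Calli_alba: 7
The smallest is 3, between Glypto_minor and Eremo_pallida.

3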